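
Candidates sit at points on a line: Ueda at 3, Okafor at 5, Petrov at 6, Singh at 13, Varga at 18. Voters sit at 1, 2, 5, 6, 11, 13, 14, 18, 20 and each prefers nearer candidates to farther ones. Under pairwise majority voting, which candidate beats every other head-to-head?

Singh

With single-peaked preferences on a line, the Condorcet winner is the candidate closest to the median voter.
The median voter (position 11) is closest to Singh at 13.
Check: Singh vs Petrov — voters closer to Singh: 5 of 9.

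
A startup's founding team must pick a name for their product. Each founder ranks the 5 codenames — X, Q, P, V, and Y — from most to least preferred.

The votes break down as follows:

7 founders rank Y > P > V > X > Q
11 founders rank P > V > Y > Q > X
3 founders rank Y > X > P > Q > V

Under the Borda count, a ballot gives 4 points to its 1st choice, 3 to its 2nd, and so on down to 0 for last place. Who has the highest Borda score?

P

Borda scores:
  X: 7·1 + 11·0 + 3·3 = 16
  Q: 7·0 + 11·1 + 3·1 = 14
  P: 7·3 + 11·4 + 3·2 = 71
  V: 7·2 + 11·3 + 3·0 = 47
  Y: 7·4 + 11·2 + 3·4 = 62
P has the highest total.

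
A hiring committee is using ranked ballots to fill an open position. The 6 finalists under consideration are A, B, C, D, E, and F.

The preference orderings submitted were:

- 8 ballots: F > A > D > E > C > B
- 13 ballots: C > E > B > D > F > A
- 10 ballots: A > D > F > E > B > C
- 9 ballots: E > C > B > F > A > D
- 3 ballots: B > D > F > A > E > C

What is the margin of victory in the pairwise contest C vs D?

Ballots ranking C above D: 13+9 = 22.
Ballots ranking D above C: 8+10+3 = 21.
C wins 22–21, a margin of 1.

1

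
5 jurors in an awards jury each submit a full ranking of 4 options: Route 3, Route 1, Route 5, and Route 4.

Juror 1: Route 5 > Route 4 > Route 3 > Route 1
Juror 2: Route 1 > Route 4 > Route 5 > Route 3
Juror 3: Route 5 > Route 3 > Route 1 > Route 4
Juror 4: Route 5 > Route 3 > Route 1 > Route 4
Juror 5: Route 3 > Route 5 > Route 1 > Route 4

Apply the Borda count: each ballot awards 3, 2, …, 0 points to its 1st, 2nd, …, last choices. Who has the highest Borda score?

Borda scores:
  Route 3: 1 + 0 + 2 + 2 + 3 = 8
  Route 1: 0 + 3 + 1 + 1 + 1 = 6
  Route 5: 3 + 1 + 3 + 3 + 2 = 12
  Route 4: 2 + 2 + 0 + 0 + 0 = 4
Route 5 has the highest total.

Route 5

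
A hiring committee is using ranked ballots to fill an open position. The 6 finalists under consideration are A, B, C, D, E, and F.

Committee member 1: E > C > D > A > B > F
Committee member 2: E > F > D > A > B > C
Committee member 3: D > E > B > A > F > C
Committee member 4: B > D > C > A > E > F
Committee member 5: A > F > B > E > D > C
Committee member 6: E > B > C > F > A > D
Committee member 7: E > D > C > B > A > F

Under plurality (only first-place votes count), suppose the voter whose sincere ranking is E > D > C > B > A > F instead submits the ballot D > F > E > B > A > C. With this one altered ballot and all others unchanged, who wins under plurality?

First-place totals with the altered ballot: A 1, B 1, C 0, D 2, E 3, F 0.
The winner is unchanged: still E.

E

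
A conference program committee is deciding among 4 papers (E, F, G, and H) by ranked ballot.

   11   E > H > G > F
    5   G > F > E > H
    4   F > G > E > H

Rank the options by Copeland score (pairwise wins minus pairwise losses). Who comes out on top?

Pairwise results:
  E vs F: E wins 11–9.
  E vs G: E wins 11–9.
  E vs H: E wins 20–0.
  F vs G: G wins 16–4.
  F vs H: H wins 11–9.
  G vs H: H wins 11–9.
Copeland scores (wins − losses):
  E: 3 − 0 = 3
  F: 0 − 3 = -3
  G: 1 − 2 = -1
  H: 2 − 1 = 1
E has the best Copeland score.

E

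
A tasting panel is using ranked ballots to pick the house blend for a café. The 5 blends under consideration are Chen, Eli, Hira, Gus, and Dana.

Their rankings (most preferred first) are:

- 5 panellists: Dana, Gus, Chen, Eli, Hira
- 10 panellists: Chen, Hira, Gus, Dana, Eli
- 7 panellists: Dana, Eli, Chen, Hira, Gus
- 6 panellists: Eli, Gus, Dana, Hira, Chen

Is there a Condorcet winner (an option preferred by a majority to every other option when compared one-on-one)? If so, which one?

Head-to-head results (28 voters total):
Chen vs Eli: Chen wins 15–13.
Chen vs Hira: Chen wins 22–6.
Chen vs Gus: Chen wins 17–11.
Chen vs Dana: Dana wins 18–10.
Eli vs Hira: Eli wins 18–10.
Eli vs Gus: Gus wins 15–13.
Eli vs Dana: Dana wins 22–6.
Hira vs Gus: Hira wins 17–11.
Hira vs Dana: Dana wins 18–10.
Gus vs Dana: Gus wins 16–12.
No candidate beats all others: Chen beats Gus beats Dana beats Chen, a majority cycle.

No Condorcet winner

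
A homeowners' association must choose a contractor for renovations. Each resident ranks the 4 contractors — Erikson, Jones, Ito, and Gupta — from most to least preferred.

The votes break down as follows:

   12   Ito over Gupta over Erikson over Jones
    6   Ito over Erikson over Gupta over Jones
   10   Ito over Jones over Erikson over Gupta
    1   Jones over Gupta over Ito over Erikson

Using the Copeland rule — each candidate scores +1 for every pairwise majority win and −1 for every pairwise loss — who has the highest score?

Ito

Pairwise results:
  Erikson vs Jones: Erikson wins 18–11.
  Erikson vs Ito: Ito wins 29–0.
  Erikson vs Gupta: Erikson wins 16–13.
  Jones vs Ito: Ito wins 28–1.
  Jones vs Gupta: Gupta wins 18–11.
  Ito vs Gupta: Ito wins 28–1.
Copeland scores (wins − losses):
  Erikson: 2 − 1 = 1
  Jones: 0 − 3 = -3
  Ito: 3 − 0 = 3
  Gupta: 1 − 2 = -1
Ito has the best Copeland score.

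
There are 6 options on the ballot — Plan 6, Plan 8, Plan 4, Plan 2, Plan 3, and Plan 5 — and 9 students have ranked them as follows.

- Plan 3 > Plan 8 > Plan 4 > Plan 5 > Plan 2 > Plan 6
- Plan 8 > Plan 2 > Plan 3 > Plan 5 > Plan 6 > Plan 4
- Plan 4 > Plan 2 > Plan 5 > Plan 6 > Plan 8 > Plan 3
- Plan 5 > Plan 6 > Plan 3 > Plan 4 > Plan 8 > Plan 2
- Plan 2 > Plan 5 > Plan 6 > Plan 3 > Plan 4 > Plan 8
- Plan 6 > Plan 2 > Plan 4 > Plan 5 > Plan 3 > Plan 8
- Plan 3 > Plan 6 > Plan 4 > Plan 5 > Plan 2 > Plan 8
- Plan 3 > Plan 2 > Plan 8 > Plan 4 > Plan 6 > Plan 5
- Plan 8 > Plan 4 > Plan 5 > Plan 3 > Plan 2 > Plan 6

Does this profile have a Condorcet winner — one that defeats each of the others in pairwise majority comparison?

No

Head-to-head results (9 voters total):
Plan 6 vs Plan 8: Plan 6 wins 5–4.
Plan 6 vs Plan 4: Plan 6 wins 5–4.
Plan 6 vs Plan 2: Plan 2 wins 6–3.
Plan 6 vs Plan 3: Plan 3 wins 5–4.
Plan 6 vs Plan 5: Plan 5 wins 6–3.
Plan 8 vs Plan 4: Plan 4 wins 5–4.
Plan 8 vs Plan 2: Plan 2 wins 5–4.
Plan 8 vs Plan 3: Plan 3 wins 6–3.
Plan 8 vs Plan 5: Plan 5 wins 5–4.
Plan 4 vs Plan 2: Plan 4 wins 5–4.
Plan 4 vs Plan 3: Plan 3 wins 6–3.
Plan 4 vs Plan 5: Plan 4 wins 6–3.
Plan 2 vs Plan 3: Plan 3 wins 5–4.
Plan 2 vs Plan 5: Plan 2 wins 5–4.
Plan 3 vs Plan 5: Plan 5 wins 5–4.
No candidate beats all others: Plan 6 beats Plan 4 beats Plan 2 beats Plan 6, a majority cycle.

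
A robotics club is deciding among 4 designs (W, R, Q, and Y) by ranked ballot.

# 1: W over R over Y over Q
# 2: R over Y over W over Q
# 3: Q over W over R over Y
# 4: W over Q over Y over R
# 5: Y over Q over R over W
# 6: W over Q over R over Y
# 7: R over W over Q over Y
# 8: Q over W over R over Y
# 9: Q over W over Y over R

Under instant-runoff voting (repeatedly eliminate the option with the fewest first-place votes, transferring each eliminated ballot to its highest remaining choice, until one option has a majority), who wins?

W

Round 1: W 3, Q 3, R 2, Y 1. Y has the fewest and is eliminated.
Round 2: Q 4, W 3, R 2. R has the fewest and is eliminated.
Round 3: W 5, Q 4. W has a majority.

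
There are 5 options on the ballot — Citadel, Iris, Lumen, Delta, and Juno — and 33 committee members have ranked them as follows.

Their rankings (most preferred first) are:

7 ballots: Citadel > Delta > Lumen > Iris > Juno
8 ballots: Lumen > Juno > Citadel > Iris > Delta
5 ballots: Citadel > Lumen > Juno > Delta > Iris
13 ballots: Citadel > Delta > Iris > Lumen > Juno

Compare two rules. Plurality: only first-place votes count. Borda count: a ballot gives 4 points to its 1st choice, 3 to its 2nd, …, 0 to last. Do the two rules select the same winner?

Yes

Plurality first-place counts: Citadel 25, Iris 0, Lumen 8, Delta 0, Juno 0 → Citadel.
Borda totals: Citadel 116, Iris 41, Lumen 74, Delta 65, Juno 34 → Citadel.
The two rules agree on Citadel.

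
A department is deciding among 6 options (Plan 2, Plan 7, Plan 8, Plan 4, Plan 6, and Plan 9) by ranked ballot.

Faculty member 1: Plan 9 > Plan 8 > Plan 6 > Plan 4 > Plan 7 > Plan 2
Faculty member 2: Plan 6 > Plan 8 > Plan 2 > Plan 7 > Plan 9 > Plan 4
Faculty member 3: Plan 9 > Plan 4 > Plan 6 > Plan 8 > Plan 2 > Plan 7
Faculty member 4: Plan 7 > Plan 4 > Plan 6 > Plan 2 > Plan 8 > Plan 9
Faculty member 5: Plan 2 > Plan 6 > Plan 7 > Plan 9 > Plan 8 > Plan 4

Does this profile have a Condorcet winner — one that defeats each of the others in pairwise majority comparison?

Head-to-head results (5 voters total):
Plan 2 vs Plan 7: Plan 2 wins 3–2.
Plan 2 vs Plan 8: Plan 8 wins 3–2.
Plan 2 vs Plan 4: Plan 4 wins 3–2.
Plan 2 vs Plan 6: Plan 6 wins 4–1.
Plan 2 vs Plan 9: Plan 2 wins 3–2.
Plan 7 vs Plan 8: Plan 8 wins 3–2.
Plan 7 vs Plan 4: Plan 7 wins 3–2.
Plan 7 vs Plan 6: Plan 6 wins 4–1.
Plan 7 vs Plan 9: Plan 7 wins 3–2.
Plan 8 vs Plan 4: Plan 8 wins 3–2.
Plan 8 vs Plan 6: Plan 6 wins 4–1.
Plan 8 vs Plan 9: Plan 9 wins 3–2.
Plan 4 vs Plan 6: Plan 6 wins 3–2.
Plan 4 vs Plan 9: Plan 9 wins 4–1.
Plan 6 vs Plan 9: Plan 6 wins 3–2.
Plan 6 beats each rival — Plan 2 (4–1), Plan 7 (4–1), Plan 8 (4–1), Plan 4 (3–2), Plan 9 (3–2) — so Plan 6 is the Condorcet winner.

Yes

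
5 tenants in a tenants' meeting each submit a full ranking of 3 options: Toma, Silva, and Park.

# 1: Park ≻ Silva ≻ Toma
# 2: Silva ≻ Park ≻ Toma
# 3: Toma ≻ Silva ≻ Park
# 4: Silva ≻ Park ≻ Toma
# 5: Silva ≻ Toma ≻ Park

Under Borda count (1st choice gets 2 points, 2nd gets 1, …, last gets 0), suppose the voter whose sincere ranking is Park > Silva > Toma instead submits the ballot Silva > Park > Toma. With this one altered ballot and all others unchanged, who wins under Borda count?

Borda totals with the altered ballot: Toma 3, Silva 9, Park 3.
The winner is unchanged: still Silva.

Silva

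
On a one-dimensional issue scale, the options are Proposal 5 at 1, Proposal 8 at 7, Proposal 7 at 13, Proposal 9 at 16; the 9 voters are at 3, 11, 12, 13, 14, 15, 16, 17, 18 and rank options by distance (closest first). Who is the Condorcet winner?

Proposal 7

With single-peaked preferences on a line, the Condorcet winner is the candidate closest to the median voter.
The median voter (position 14) is closest to Proposal 7 at 13.
Check: Proposal 7 vs Proposal 5 — voters closer to Proposal 7: 8 of 9.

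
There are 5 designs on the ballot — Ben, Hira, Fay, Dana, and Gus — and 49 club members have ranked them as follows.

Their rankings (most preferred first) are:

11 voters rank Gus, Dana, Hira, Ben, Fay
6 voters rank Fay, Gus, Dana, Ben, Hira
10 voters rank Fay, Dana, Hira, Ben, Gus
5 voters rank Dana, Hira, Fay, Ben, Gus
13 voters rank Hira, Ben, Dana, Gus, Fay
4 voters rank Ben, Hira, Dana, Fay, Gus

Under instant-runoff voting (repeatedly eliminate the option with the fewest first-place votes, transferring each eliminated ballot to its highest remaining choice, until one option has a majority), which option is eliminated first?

Round 1: Fay 16, Hira 13, Gus 11, Dana 5, Ben 4. Ben has the fewest and is eliminated.
Round 2: Hira 17, Fay 16, Gus 11, Dana 5. Dana has the fewest and is eliminated.
Round 3: Hira 22, Fay 16, Gus 11. Gus has the fewest and is eliminated.
Round 4: Hira 33, Fay 16. Hira has a majority.

Ben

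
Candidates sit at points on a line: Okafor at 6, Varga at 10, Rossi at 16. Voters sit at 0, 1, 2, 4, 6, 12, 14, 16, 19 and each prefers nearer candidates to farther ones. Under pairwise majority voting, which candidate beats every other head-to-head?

With single-peaked preferences on a line, the Condorcet winner is the candidate closest to the median voter.
The median voter (position 6) is closest to Okafor at 6.
Check: Okafor vs Rossi — voters closer to Okafor: 5 of 9.

Okafor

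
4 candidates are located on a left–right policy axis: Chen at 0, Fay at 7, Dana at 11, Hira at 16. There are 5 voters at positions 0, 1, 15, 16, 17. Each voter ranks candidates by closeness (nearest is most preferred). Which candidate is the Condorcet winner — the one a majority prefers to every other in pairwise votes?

Hira

With single-peaked preferences on a line, the Condorcet winner is the candidate closest to the median voter.
The median voter (position 15) is closest to Hira at 16.
Check: Hira vs Chen — voters closer to Hira: 3 of 5.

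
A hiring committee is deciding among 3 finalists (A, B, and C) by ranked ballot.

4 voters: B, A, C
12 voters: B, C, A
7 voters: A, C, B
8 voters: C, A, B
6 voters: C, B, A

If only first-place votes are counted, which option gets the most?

First-place vote totals:
  A: 7
  B: 16
  C: 14
B has the most first-place votes.

B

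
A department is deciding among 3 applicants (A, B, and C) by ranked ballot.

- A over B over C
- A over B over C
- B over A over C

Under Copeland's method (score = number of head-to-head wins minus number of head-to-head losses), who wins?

Pairwise results:
  A vs B: A wins 2–1.
  A vs C: A wins 3–0.
  B vs C: B wins 3–0.
Copeland scores (wins − losses):
  A: 2 − 0 = 2
  B: 1 − 1 = 0
  C: 0 − 2 = -2
A has the best Copeland score.

A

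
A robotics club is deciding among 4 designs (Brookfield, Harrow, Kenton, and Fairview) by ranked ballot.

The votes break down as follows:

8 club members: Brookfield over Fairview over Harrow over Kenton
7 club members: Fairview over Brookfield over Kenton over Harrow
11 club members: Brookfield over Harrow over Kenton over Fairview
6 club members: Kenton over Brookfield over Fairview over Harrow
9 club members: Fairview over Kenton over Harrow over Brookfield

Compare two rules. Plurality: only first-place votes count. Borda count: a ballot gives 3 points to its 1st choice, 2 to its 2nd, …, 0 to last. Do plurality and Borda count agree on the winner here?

Plurality first-place counts: Brookfield 19, Harrow 0, Kenton 6, Fairview 16 → Brookfield.
Borda totals: Brookfield 83, Harrow 39, Kenton 54, Fairview 70 → Brookfield.
The two rules agree on Brookfield.

Yes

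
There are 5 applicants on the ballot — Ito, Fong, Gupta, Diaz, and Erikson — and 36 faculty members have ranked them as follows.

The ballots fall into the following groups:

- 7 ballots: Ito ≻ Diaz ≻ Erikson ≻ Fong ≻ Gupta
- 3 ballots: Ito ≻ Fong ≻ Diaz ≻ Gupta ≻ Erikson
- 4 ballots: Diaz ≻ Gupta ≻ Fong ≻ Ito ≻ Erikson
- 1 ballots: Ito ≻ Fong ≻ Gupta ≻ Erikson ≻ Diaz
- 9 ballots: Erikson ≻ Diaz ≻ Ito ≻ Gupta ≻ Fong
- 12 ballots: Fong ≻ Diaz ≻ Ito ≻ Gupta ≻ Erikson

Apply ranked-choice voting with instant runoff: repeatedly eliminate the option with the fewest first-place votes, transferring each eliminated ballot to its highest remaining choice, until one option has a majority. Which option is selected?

Ito

Round 1: Fong 12, Ito 11, Erikson 9, Diaz 4, Gupta 0. Gupta has the fewest and is eliminated.
Round 2: Fong 12, Ito 11, Erikson 9, Diaz 4. Diaz has the fewest and is eliminated.
Round 3: Fong 16, Ito 11, Erikson 9. Erikson has the fewest and is eliminated.
Round 4: Ito 20, Fong 16. Ito has a majority.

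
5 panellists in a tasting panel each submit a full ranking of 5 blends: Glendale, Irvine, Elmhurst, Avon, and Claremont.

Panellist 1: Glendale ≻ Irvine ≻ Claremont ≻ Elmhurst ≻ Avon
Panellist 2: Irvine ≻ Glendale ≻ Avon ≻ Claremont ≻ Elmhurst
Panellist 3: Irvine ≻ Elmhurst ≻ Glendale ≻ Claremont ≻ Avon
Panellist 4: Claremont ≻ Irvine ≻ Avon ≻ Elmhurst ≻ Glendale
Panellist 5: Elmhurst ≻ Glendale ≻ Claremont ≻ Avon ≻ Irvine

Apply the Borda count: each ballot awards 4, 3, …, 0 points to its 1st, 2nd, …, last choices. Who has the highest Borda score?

Irvine

Borda scores:
  Glendale: 4 + 3 + 2 + 0 + 3 = 12
  Irvine: 3 + 4 + 4 + 3 + 0 = 14
  Elmhurst: 1 + 0 + 3 + 1 + 4 = 9
  Avon: 0 + 2 + 0 + 2 + 1 = 5
  Claremont: 2 + 1 + 1 + 4 + 2 = 10
Irvine has the highest total.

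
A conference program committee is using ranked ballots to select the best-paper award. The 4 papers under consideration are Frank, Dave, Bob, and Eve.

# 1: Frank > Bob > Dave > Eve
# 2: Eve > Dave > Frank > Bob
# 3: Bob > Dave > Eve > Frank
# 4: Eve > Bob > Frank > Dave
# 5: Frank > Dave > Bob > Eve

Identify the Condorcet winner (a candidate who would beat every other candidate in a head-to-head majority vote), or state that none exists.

None — there is no Condorcet winner

Head-to-head results (5 voters total):
Frank vs Dave: Frank wins 3–2.
Frank vs Bob: Frank wins 3–2.
Frank vs Eve: Eve wins 3–2.
Dave vs Bob: Bob wins 3–2.
Dave vs Eve: Dave wins 3–2.
Bob vs Eve: Bob wins 3–2.
No candidate beats all others: Frank beats Dave beats Eve beats Frank, a majority cycle.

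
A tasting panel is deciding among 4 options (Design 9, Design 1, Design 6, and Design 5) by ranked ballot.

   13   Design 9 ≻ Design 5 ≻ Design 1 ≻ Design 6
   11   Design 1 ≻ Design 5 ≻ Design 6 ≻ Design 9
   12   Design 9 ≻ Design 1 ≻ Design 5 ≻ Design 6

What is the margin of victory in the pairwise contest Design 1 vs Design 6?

Ballots ranking Design 1 above Design 6: 13+11+12 = 36.
Ballots ranking Design 6 above Design 1: 0.
Design 1 wins 36–0, a margin of 36.

36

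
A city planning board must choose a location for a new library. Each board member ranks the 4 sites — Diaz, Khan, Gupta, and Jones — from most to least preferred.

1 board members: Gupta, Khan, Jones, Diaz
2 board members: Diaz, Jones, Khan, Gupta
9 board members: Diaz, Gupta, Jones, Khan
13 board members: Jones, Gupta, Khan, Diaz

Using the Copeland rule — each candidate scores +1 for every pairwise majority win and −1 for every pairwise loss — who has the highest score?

Jones

Pairwise results:
  Diaz vs Khan: Khan wins 14–11.
  Diaz vs Gupta: Gupta wins 14–11.
  Diaz vs Jones: Jones wins 14–11.
  Khan vs Gupta: Gupta wins 23–2.
  Khan vs Jones: Jones wins 24–1.
  Gupta vs Jones: Jones wins 15–10.
Copeland scores (wins − losses):
  Diaz: 0 − 3 = -3
  Khan: 1 − 2 = -1
  Gupta: 2 − 1 = 1
  Jones: 3 − 0 = 3
Jones has the best Copeland score.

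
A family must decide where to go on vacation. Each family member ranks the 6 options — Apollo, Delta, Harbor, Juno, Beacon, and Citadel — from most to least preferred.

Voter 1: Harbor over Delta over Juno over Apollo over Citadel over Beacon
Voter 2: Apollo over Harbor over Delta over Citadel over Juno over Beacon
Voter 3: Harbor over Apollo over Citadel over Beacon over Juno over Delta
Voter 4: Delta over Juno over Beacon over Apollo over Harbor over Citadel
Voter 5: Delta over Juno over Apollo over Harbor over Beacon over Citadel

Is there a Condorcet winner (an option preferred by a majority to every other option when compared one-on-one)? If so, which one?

There is no Condorcet winner

Head-to-head results (5 voters total):
Apollo vs Delta: Delta wins 3–2.
Apollo vs Harbor: Apollo wins 3–2.
Apollo vs Juno: Juno wins 3–2.
Apollo vs Beacon: Apollo wins 4–1.
Apollo vs Citadel: Apollo wins 5–0.
Delta vs Harbor: Harbor wins 3–2.
Delta vs Juno: Delta wins 4–1.
Delta vs Beacon: Delta wins 4–1.
Delta vs Citadel: Delta wins 4–1.
Harbor vs Juno: Harbor wins 3–2.
Harbor vs Beacon: Harbor wins 4–1.
Harbor vs Citadel: Harbor wins 5–0.
Juno vs Beacon: Juno wins 4–1.
Juno vs Citadel: Juno wins 3–2.
Beacon vs Citadel: Citadel wins 3–2.
No candidate beats all others: Apollo beats Harbor beats Delta beats Apollo, a majority cycle.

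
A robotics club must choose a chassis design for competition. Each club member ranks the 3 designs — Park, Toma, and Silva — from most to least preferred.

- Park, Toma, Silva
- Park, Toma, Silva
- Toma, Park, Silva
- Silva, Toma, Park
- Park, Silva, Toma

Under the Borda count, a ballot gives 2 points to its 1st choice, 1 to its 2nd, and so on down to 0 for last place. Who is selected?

Borda scores:
  Park: 2 + 2 + 1 + 0 + 2 = 7
  Toma: 1 + 1 + 2 + 1 + 0 = 5
  Silva: 0 + 0 + 0 + 2 + 1 = 3
Park has the highest total.

Park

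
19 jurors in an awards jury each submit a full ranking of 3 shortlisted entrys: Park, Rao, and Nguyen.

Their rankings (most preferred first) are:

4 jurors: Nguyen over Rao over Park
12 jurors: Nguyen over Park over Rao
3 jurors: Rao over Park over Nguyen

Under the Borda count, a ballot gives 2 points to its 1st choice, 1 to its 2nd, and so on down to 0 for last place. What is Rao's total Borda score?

Borda scores:
  Park: 4·0 + 12·1 + 3·1 = 15
  Rao: 4·1 + 12·0 + 3·2 = 10
  Nguyen: 4·2 + 12·2 + 3·0 = 32

10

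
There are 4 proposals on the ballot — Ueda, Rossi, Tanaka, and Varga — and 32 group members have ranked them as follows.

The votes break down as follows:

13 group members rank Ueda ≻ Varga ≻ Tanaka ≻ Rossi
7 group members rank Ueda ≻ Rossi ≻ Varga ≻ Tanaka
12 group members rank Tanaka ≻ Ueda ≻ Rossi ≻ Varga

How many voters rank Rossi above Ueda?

Ballots ranking Rossi above Ueda: 0.
Ballots ranking Ueda above Rossi: 13+7+12 = 32.
So 0 of 32 voters prefer Rossi to Ueda.

0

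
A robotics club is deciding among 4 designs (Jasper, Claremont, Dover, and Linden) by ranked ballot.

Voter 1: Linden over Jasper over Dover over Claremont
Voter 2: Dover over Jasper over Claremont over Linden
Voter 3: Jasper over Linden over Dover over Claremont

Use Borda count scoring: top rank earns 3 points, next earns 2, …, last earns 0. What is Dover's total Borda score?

5

Borda scores:
  Jasper: 2 + 2 + 3 = 7
  Claremont: 0 + 1 + 0 = 1
  Dover: 1 + 3 + 1 = 5
  Linden: 3 + 0 + 2 = 5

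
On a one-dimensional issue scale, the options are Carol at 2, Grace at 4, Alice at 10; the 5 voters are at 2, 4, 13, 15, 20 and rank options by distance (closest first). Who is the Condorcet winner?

With single-peaked preferences on a line, the Condorcet winner is the candidate closest to the median voter.
The median voter (position 13) is closest to Alice at 10.
Check: Alice vs Carol — voters closer to Alice: 3 of 5.

Alice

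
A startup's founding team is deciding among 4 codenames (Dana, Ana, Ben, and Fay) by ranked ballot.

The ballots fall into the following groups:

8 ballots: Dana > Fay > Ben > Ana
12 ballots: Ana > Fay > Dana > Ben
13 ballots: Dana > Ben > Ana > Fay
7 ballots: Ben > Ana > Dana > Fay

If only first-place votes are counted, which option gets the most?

First-place vote totals:
  Dana: 21
  Ana: 12
  Ben: 7
  Fay: 0
Dana has the most first-place votes.

Dana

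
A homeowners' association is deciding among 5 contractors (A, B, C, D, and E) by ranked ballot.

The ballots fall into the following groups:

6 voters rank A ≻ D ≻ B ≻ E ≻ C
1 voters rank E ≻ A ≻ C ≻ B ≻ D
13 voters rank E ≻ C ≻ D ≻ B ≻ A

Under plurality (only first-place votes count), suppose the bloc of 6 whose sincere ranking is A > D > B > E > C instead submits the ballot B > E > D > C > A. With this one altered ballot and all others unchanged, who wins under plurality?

First-place totals with the altered ballot: A 0, B 6, C 0, D 0, E 14.
The winner is unchanged: still E.

E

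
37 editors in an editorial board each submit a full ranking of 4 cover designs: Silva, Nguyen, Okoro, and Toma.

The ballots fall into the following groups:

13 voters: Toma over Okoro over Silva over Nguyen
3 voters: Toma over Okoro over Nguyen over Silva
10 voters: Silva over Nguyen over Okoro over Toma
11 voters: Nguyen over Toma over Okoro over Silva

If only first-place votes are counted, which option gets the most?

Toma

First-place vote totals:
  Silva: 10
  Nguyen: 11
  Okoro: 0
  Toma: 16
Toma has the most first-place votes.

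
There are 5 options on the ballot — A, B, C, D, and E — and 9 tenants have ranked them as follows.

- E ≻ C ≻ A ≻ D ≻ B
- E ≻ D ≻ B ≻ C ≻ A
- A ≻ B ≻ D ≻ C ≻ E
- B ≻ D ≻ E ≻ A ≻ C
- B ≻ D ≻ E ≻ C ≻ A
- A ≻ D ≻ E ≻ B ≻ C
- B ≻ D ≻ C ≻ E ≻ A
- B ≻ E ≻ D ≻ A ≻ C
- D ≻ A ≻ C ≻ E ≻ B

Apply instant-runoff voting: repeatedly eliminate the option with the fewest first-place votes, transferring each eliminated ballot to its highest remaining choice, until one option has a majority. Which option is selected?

B

Round 1: B 4, A 2, E 2, D 1, C 0. C has the fewest and is eliminated.
Round 2: B 4, A 2, E 2, D 1. D has the fewest and is eliminated.
Round 3: B 4, A 3, E 2. E has the fewest and is eliminated.
Round 4: B 5, A 4. B has a majority.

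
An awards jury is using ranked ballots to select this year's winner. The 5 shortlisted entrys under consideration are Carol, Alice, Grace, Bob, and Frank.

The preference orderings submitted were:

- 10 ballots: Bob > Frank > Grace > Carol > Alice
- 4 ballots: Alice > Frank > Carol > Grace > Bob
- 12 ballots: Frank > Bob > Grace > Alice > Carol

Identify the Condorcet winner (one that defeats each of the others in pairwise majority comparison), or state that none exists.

Head-to-head results (26 voters total):
Carol vs Alice: Alice wins 16–10.
Carol vs Grace: Grace wins 22–4.
Carol vs Bob: Bob wins 22–4.
Carol vs Frank: Frank wins 26–0.
Alice vs Grace: Grace wins 22–4.
Alice vs Bob: Bob wins 22–4.
Alice vs Frank: Frank wins 22–4.
Grace vs Bob: Bob wins 22–4.
Grace vs Frank: Frank wins 26–0.
Bob vs Frank: Frank wins 16–10.
Frank beats each rival — Carol (26–0), Alice (22–4), Grace (26–0), Bob (16–10) — so Frank is the Condorcet winner.

Frank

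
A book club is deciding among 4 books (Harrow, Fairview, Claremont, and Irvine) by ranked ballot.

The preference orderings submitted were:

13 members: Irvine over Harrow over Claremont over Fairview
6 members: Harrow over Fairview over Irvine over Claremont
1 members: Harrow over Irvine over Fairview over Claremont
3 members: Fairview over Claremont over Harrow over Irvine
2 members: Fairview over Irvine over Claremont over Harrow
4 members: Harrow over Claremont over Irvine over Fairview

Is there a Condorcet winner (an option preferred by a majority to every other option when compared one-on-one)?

Head-to-head results (29 voters total):
Harrow vs Fairview: Harrow wins 24–5.
Harrow vs Claremont: Harrow wins 24–5.
Harrow vs Irvine: Irvine wins 15–14.
Fairview vs Claremont: Claremont wins 17–12.
Fairview vs Irvine: Irvine wins 18–11.
Claremont vs Irvine: Irvine wins 22–7.
Irvine beats each rival — Harrow (15–14), Fairview (18–11), Claremont (22–7) — so Irvine is the Condorcet winner.

Yes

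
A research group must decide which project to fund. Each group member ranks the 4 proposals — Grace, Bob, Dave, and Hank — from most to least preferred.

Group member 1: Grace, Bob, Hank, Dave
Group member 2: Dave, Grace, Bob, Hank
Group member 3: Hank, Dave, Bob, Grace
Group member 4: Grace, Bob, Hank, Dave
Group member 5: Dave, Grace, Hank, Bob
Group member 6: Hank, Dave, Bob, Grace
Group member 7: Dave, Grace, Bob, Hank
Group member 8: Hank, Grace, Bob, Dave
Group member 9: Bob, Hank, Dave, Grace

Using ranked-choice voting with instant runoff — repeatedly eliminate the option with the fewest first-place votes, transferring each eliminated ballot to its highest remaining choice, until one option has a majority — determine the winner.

Hank

Round 1: Dave 3, Hank 3, Grace 2, Bob 1. Bob has the fewest and is eliminated.
Round 2: Hank 4, Dave 3, Grace 2. Grace has the fewest and is eliminated.
Round 3: Hank 6, Dave 3. Hank has a majority.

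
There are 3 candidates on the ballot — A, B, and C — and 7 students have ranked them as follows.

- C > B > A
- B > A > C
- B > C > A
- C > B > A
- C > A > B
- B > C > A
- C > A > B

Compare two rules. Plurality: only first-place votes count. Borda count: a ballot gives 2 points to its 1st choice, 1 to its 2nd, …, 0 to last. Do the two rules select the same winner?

Plurality first-place counts: A 0, B 3, C 4 → C.
Borda totals: A 3, B 8, C 10 → C.
The two rules agree on C.

Yes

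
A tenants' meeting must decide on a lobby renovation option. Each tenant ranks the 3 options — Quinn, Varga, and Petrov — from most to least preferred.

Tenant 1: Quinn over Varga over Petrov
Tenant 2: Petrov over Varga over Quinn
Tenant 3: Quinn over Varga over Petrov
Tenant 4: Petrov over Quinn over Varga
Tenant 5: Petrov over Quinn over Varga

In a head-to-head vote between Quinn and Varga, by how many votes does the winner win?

Ballots ranking Quinn above Varga: 4.
Ballots ranking Varga above Quinn: 1.
Quinn wins 4–1, a margin of 3.

3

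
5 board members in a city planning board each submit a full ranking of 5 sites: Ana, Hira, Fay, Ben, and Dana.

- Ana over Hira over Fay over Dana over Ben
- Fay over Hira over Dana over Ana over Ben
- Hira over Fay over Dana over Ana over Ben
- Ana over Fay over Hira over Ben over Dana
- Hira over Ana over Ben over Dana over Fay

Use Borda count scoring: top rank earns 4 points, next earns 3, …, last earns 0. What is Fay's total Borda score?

12

Borda scores:
  Ana: 4 + 1 + 1 + 4 + 3 = 13
  Hira: 3 + 3 + 4 + 2 + 4 = 16
  Fay: 2 + 4 + 3 + 3 + 0 = 12
  Ben: 0 + 0 + 0 + 1 + 2 = 3
  Dana: 1 + 2 + 2 + 0 + 1 = 6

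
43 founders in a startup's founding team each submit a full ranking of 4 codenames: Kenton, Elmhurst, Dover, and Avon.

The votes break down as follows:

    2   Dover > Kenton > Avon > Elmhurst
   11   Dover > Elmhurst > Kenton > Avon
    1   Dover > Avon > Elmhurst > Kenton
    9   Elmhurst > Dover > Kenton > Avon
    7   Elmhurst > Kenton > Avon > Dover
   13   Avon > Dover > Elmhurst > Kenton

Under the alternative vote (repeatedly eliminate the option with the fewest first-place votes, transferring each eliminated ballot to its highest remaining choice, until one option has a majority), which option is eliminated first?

Kenton

Round 1: Elmhurst 16, Dover 14, Avon 13, Kenton 0. Kenton has the fewest and is eliminated.
Round 2: Elmhurst 16, Dover 14, Avon 13. Avon has the fewest and is eliminated.
Round 3: Dover 27, Elmhurst 16. Dover has a majority.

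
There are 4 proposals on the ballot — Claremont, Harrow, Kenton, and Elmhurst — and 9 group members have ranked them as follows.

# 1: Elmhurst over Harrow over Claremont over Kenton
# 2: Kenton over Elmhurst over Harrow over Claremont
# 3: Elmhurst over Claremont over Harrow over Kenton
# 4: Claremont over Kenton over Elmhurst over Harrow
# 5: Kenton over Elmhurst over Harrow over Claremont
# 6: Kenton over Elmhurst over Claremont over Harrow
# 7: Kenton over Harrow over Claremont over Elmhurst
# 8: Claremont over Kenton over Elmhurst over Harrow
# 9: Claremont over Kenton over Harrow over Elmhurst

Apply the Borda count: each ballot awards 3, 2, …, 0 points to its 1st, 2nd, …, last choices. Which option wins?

Kenton

Borda scores:
  Claremont: 1 + 0 + 2 + 3 + 0 + 1 + 1 + 3 + 3 = 14
  Harrow: 2 + 1 + 1 + 0 + 1 + 0 + 2 + 0 + 1 = 8
  Kenton: 0 + 3 + 0 + 2 + 3 + 3 + 3 + 2 + 2 = 18
  Elmhurst: 3 + 2 + 3 + 1 + 2 + 2 + 0 + 1 + 0 = 14
Kenton has the highest total.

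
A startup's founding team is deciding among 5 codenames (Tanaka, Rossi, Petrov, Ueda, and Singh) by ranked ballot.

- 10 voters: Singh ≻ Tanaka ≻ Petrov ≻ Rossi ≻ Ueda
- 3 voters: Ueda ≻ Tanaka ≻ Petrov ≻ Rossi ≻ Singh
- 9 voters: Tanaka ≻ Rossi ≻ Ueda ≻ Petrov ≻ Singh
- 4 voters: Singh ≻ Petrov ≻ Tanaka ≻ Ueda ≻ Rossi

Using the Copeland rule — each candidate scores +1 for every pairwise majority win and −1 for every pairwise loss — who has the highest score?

Singh

Pairwise results:
  Tanaka vs Rossi: Tanaka wins 26–0.
  Tanaka vs Petrov: Tanaka wins 22–4.
  Tanaka vs Ueda: Tanaka wins 23–3.
  Tanaka vs Singh: Singh wins 14–12.
  Rossi vs Petrov: Petrov wins 17–9.
  Rossi vs Ueda: Rossi wins 19–7.
  Rossi vs Singh: Singh wins 14–12.
  Petrov vs Ueda: Petrov wins 14–12.
  Petrov vs Singh: Singh wins 14–12.
  Ueda vs Singh: Singh wins 14–12.
Copeland scores (wins − losses):
  Tanaka: 3 − 1 = 2
  Rossi: 1 − 3 = -2
  Petrov: 2 − 2 = 0
  Ueda: 0 − 4 = -4
  Singh: 4 − 0 = 4
Singh has the best Copeland score.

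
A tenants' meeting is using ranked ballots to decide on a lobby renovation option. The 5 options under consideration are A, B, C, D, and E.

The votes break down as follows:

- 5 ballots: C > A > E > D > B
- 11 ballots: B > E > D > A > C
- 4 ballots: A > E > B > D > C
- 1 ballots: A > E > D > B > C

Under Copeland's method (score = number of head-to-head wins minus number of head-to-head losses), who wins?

Pairwise results:
  A vs B: B wins 11–10.
  A vs C: A wins 16–5.
  A vs D: D wins 11–10.
  A vs E: E wins 11–10.
  B vs C: B wins 16–5.
  B vs D: B wins 15–6.
  B vs E: B wins 11–10.
  C vs D: D wins 16–5.
  C vs E: E wins 16–5.
  D vs E: E wins 21–0.
Copeland scores (wins − losses):
  A: 1 − 3 = -2
  B: 4 − 0 = 4
  C: 0 − 4 = -4
  D: 2 − 2 = 0
  E: 3 − 1 = 2
B has the best Copeland score.

B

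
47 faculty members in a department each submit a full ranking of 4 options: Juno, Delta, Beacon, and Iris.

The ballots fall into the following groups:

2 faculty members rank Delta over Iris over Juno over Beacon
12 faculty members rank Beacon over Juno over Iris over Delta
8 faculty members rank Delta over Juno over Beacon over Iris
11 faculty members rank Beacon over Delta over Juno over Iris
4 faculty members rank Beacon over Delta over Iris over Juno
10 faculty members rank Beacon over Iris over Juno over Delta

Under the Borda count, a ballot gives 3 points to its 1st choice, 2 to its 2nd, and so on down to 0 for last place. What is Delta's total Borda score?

Borda scores:
  Juno: 2·1 + 12·2 + 8·2 + 11·1 + 4·0 + 10·1 = 63
  Delta: 2·3 + 12·0 + 8·3 + 11·2 + 4·2 + 10·0 = 60
  Beacon: 2·0 + 12·3 + 8·1 + 11·3 + 4·3 + 10·3 = 119
  Iris: 2·2 + 12·1 + 8·0 + 11·0 + 4·1 + 10·2 = 40

60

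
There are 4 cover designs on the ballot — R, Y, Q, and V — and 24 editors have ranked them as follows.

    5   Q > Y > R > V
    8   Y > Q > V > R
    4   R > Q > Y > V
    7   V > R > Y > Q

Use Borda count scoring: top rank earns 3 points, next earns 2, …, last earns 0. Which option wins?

Borda scores:
  R: 5·1 + 8·0 + 4·3 + 7·2 = 31
  Y: 5·2 + 8·3 + 4·1 + 7·1 = 45
  Q: 5·3 + 8·2 + 4·2 + 7·0 = 39
  V: 5·0 + 8·1 + 4·0 + 7·3 = 29
Y has the highest total.

Y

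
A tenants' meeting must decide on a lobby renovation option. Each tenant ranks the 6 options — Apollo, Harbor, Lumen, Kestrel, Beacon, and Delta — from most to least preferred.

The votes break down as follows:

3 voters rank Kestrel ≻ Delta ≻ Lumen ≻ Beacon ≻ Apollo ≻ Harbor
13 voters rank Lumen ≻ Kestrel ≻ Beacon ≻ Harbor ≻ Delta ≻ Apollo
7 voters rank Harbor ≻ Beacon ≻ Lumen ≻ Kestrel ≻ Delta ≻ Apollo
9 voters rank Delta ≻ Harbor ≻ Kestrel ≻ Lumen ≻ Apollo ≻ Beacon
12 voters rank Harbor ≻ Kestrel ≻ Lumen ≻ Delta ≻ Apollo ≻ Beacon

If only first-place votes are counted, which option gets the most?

First-place vote totals:
  Apollo: 0
  Harbor: 19
  Lumen: 13
  Kestrel: 3
  Beacon: 0
  Delta: 9
Harbor has the most first-place votes.

Harbor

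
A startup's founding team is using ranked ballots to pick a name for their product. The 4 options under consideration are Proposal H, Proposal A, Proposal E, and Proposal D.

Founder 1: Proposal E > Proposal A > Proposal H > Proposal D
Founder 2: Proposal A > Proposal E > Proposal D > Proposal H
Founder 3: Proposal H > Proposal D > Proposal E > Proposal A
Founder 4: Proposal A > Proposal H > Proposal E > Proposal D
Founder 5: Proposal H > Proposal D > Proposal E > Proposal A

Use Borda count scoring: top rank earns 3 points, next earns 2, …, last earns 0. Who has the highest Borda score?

Proposal H

Borda scores:
  Proposal H: 1 + 0 + 3 + 2 + 3 = 9
  Proposal A: 2 + 3 + 0 + 3 + 0 = 8
  Proposal E: 3 + 2 + 1 + 1 + 1 = 8
  Proposal D: 0 + 1 + 2 + 0 + 2 = 5
Proposal H has the highest total.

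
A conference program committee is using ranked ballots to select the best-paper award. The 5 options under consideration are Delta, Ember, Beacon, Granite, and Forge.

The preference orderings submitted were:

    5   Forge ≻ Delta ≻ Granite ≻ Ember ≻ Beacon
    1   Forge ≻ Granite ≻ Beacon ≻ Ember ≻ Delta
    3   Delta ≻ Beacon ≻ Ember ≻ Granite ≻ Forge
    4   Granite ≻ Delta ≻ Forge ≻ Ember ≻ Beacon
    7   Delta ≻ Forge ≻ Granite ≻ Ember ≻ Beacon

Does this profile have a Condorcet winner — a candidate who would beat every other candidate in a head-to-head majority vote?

Head-to-head results (20 voters total):
Delta vs Ember: Delta wins 19–1.
Delta vs Beacon: Delta wins 19–1.
Delta vs Granite: Delta wins 15–5.
Delta vs Forge: Delta wins 14–6.
Ember vs Beacon: Ember wins 16–4.
Ember vs Granite: Granite wins 17–3.
Ember vs Forge: Forge wins 17–3.
Beacon vs Granite: Granite wins 17–3.
Beacon vs Forge: Forge wins 17–3.
Granite vs Forge: Forge wins 13–7.
Delta beats each rival — Ember (19–1), Beacon (19–1), Granite (15–5), Forge (14–6) — so Delta is the Condorcet winner.

Yes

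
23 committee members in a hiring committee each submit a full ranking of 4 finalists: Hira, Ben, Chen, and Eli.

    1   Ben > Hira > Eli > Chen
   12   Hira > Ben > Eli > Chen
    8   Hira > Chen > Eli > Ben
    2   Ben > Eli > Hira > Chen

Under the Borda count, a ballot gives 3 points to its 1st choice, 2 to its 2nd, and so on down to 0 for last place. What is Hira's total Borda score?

Borda scores:
  Hira: 2 + 12·3 + 8·3 + 2·1 = 64
  Ben: 3 + 12·2 + 8·0 + 2·3 = 33
  Chen: 0 + 12·0 + 8·2 + 2·0 = 16
  Eli: 1 + 12·1 + 8·1 + 2·2 = 25

64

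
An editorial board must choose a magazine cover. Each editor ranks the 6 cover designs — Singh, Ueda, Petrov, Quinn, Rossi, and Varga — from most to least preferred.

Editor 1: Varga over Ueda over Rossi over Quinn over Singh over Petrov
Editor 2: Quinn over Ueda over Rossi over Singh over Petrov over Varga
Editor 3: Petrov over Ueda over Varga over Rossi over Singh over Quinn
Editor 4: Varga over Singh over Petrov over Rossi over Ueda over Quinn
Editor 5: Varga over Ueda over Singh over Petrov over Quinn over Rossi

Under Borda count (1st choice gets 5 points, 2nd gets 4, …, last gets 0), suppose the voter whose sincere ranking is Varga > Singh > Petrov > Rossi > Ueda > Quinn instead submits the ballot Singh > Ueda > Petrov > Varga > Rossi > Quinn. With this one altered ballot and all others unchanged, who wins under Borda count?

Borda totals with the altered ballot: Singh 12, Ueda 20, Petrov 11, Quinn 8, Rossi 9, Varga 15.
The switch changes the winner from Varga to Ueda.

Ueda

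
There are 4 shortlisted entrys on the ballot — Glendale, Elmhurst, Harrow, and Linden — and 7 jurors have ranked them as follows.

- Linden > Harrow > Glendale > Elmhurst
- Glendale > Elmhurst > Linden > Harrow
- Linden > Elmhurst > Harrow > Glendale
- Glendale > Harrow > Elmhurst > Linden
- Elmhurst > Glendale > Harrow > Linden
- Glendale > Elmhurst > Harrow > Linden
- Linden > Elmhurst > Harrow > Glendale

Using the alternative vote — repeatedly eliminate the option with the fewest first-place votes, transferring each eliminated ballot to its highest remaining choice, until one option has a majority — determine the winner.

Round 1: Glendale 3, Linden 3, Elmhurst 1, Harrow 0. Harrow has the fewest and is eliminated.
Round 2: Glendale 3, Linden 3, Elmhurst 1. Elmhurst has the fewest and is eliminated.
Round 3: Glendale 4, Linden 3. Glendale has a majority.

Glendale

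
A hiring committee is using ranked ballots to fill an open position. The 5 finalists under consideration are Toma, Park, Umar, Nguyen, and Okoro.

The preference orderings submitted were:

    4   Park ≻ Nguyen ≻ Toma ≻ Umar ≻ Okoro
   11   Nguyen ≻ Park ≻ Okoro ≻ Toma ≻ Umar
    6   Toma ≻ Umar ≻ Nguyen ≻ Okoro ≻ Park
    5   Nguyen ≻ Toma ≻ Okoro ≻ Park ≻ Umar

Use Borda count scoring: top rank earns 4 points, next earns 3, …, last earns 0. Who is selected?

Nguyen

Borda scores:
  Toma: 4·2 + 11·1 + 6·4 + 5·3 = 58
  Park: 4·4 + 11·3 + 6·0 + 5·1 = 54
  Umar: 4·1 + 11·0 + 6·3 + 5·0 = 22
  Nguyen: 4·3 + 11·4 + 6·2 + 5·4 = 88
  Okoro: 4·0 + 11·2 + 6·1 + 5·2 = 38
Nguyen has the highest total.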